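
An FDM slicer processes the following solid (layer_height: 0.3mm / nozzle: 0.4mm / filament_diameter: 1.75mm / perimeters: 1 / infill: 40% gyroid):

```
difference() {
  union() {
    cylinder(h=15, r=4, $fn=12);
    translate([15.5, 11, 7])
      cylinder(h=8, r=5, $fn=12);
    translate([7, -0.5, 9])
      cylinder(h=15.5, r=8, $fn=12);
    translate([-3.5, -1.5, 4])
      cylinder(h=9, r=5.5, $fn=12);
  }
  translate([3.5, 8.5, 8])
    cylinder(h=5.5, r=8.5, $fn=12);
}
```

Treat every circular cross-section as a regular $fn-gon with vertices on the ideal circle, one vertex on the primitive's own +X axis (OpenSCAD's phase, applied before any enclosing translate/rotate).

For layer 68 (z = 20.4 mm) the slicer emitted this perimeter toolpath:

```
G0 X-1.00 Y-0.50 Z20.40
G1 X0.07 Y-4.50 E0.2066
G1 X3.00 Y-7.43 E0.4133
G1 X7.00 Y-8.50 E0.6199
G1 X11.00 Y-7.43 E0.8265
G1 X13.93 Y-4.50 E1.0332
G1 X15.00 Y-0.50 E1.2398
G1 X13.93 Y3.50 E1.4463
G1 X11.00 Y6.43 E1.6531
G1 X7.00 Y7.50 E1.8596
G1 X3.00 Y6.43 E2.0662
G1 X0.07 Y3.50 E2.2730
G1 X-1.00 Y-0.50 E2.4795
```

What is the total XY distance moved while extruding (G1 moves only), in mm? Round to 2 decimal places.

Sum the Euclidean lengths of each G1 segment: total = 49.70 mm.

49.70 mm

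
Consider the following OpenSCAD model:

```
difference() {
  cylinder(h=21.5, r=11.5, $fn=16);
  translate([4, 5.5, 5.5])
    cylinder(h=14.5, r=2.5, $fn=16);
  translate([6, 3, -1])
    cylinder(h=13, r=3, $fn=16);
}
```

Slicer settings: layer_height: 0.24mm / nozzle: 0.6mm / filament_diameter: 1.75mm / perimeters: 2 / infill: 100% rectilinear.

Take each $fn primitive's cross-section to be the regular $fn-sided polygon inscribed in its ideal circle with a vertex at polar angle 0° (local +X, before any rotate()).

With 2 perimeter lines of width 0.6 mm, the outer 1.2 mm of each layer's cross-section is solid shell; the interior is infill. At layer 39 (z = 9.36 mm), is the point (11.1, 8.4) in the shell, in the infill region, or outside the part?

At z = 9.36 mm: the r=11.5 cylinder contributes a regular 16-gon of circumradius 11.5; the cylinder at (4, 5.5): section is a regular 16-gon, circumradius r=2.5; the cylinder at (6, 3): section is a regular 16-gon, circumradius r=3; Subtracting the remaining from the first: starting from the r=11.5 cylinder, the r=2.5 cylinder at (4, 5.5) lies wholly inside it (removes its full 19.13 mm² and its 15.61 mm outline becomes a hole wall); the r=3 cylinder at (6, 3) partially overlaps it — only the 20.77 mm² overlap (of its 27.55 mm²) is removed, clipping the outline — 1 connected region with 1 hole. Overall, the cross-section is one region with 1 hole. The nearest boundary edge runs (8.13, 8.13)→(10.62, 4.40); distance from the point to it = 2.62 mm. The point is not inside any of the regions above, so it lies outside the cross-section (2.62 mm from the nearest boundary).

outside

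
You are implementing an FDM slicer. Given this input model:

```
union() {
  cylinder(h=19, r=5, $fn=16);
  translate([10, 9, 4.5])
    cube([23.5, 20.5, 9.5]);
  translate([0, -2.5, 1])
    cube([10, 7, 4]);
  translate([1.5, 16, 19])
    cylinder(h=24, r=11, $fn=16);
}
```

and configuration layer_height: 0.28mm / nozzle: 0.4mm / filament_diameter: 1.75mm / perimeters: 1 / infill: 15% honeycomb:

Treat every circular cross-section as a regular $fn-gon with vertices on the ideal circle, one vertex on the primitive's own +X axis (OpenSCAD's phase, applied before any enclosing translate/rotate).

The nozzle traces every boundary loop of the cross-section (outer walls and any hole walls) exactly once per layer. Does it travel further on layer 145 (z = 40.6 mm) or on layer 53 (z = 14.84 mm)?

layer 145 (z = 40.6 mm)

Layer 145 (z = 40.6): the cylinder is absent (z outside [0, 19]); the cube at (10, 9) is absent (z outside [4.5, 14]); the cube at (0, -2.5) does not reach this height (z outside [1, 5]); the cylinder at (1.5, 16): section is a regular 16-gon, circumradius r=11 (perimeter = 2·16·11.000·sin(180°/16) = 68.67 mm); Merging all regions: only the r=11 cylinder at (1.5, 16) is present, so the union is just that shape — boundary = 68.67 mm. So its perimeter = 68.67 mm. Layer 53 (z = 14.84): the cylinder: section is a regular 16-gon, circumradius r=5 (perimeter = 2·16·5.000·sin(180°/16) = 31.21 mm); the cube at (10, 9) does not reach this height (z outside [4.5, 14]); the cube at (0, -2.5) is not intersected at this z (z outside [1, 5]); the cylinder at (1.5, 16) does not reach this height (z outside [19, 43]); Taking the union: only the r=5 cylinder is present, so the union is just that shape — boundary = 31.21 mm. So its perimeter = 31.21 mm. Layer 145 is larger (68.67 vs 31.21 mm).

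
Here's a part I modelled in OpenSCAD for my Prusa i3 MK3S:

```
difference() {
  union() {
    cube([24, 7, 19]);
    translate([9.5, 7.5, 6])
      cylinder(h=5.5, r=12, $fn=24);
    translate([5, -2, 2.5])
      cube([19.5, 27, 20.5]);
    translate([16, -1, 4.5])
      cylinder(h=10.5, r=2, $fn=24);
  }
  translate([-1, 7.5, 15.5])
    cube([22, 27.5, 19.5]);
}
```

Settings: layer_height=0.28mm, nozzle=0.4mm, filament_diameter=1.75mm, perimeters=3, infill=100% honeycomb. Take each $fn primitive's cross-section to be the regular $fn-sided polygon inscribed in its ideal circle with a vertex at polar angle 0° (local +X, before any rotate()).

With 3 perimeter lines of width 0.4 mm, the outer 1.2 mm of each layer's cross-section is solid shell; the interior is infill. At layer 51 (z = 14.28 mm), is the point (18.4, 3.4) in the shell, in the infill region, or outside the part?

infill

At z = 14.28 mm: the cube (footprint 24×7) is included at this height; the cylinder at (9.5, 7.5) is not intersected at this z (z outside [6, 11.5]); the cube at (5, -2) is present — its section is the full 19.5×27 rectangle; the cylinder at (16, -1): section is a regular 24-gon, circumradius r=2; Merging all regions: the regions partially overlap (shared area 143.01 mm²), so overlapping operands fuse into one piece — 1 connected region; the cube at (-1, 7.5) is not intersected at this z (z outside [15.5, 35]); Taking the first minus the rest: none of the subtracted shapes is present at this height, so the result so far is unchanged — 1 connected region. Overall, the cross-section is a single solid region. The nearest boundary edge runs (24.50, -2.00)→(17.73, -2.00); distance from the point to it = 5.40 mm. The point is inside the cross-section and 5.40 mm from the nearest boundary — more than the 1.2 mm shell width (3 × 0.4), so it's in the infill interior.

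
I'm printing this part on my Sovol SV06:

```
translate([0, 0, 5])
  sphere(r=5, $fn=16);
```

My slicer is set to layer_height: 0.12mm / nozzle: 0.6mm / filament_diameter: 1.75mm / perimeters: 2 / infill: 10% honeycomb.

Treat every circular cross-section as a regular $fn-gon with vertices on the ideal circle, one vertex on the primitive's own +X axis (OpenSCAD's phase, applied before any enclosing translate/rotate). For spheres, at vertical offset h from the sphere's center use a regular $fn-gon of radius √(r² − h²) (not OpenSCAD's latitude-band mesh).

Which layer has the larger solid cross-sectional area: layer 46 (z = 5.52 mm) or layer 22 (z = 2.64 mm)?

layer 46 (z = 5.52 mm)

Layer 46 (z = 5.52): the r=5 sphere contributes a regular 16-gon of circumradius √(5²−0.52²) = 4.973 (area = (16/2)·4.973²·sin(360°/16) = 75.71 mm²). So its area = 75.71 mm². Layer 22 (z = 2.64): the sphere: section is a regular 16-gon, circumradius = √(r²−h²) = √(5²−2.36²) = 4.408 (area = (16/2)·4.408²·sin(360°/16) = 59.49 mm²). So its area = 59.49 mm². Layer 46 is larger (75.71 vs 59.49 mm²).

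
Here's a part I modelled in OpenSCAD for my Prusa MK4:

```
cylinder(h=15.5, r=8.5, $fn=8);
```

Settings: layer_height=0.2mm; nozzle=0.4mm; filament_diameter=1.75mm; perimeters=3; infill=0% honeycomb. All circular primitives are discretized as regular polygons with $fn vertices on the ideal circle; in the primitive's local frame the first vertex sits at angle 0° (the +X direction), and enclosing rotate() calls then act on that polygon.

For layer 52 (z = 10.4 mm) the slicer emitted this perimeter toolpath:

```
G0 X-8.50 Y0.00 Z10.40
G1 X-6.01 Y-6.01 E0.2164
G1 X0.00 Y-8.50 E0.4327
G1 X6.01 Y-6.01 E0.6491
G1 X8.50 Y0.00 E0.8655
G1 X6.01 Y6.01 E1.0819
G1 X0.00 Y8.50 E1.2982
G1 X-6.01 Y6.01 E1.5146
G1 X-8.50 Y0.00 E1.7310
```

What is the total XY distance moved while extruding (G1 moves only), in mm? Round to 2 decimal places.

52.04 mm

Sum the Euclidean lengths of each G1 segment: total = 52.04 mm.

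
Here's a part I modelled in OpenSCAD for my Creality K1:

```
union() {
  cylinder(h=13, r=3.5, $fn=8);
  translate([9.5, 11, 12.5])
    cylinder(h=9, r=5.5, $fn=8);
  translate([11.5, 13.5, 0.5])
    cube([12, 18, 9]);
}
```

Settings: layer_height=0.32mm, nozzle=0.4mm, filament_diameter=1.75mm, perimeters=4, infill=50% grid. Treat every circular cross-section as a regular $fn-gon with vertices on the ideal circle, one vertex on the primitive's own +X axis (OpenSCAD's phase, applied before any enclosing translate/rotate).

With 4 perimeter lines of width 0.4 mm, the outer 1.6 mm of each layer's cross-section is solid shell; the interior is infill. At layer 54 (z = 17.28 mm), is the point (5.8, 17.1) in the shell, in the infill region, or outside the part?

outside

At z = 17.28 mm: the cylinder does not reach this height (z outside [0, 13]); the cylinder at (9.5, 11): section is a regular 8-gon, circumradius r=5.5; the cube at (11.5, 13.5) is absent (z outside [0.5, 9.5]); Combining (union): only the r=5.5 cylinder at (9.5, 11) is present, so the union is just that shape — 1 connected region. Overall, the cross-section is a single solid region. The nearest boundary edge runs (9.50, 16.50)→(5.61, 14.89); distance from the point to it = 1.97 mm. The point is not inside any of the regions above, so it lies outside the cross-section (1.97 mm from the nearest boundary).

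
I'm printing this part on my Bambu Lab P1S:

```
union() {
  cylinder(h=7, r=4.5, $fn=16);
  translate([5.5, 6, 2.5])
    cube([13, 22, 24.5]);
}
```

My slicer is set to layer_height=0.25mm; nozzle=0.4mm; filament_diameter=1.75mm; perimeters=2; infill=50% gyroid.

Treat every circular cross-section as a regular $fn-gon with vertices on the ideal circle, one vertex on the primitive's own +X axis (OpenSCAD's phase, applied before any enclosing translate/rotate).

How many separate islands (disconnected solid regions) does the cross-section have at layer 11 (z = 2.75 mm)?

At z = 2.75 mm: the cylinder: section is a regular 16-gon, circumradius r=4.5; the cube at (5.5, 6) (footprint 13×22) is included at this height; Combining (union): the 2 present regions are separate (no shared area or edge), so areas and boundary lengths simply add and each stays a separate island — 2 connected regions. Overall, the cross-section has 2 separate islands. Island count = 2.

2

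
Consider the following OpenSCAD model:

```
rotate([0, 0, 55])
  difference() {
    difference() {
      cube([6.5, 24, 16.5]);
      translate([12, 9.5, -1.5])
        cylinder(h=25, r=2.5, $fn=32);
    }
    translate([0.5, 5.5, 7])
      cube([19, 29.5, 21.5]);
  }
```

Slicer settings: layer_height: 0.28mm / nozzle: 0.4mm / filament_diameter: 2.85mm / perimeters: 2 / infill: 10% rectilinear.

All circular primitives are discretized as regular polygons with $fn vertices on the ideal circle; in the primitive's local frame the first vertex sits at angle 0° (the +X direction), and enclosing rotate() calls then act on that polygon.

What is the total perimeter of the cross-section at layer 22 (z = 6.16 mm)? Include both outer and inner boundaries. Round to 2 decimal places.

At z = 6.16 mm: the cube (footprint 6.5×24) is included at this height (perimeter 61.00 mm); the cylinder at (12, 9.5): section is a regular 32-gon, circumradius r=2.5 (perimeter = 2·32·2.500·sin(180°/32) = 15.68 mm); Taking the first minus the rest: starting from the 6.5×24 cube, the r=2.5 cylinder at (12, 9.5) misses the remaining region (no effect) — boundary = 61.00 mm; the cube at (0.5, 5.5) is absent (z outside [7, 28.5]); Taking the first minus the rest: none of the subtracted shapes is present at this height, so that combined region is unchanged — boundary = 61.00 mm; (whole slice rotated 55° about Z — lengths, areas and connectivity unchanged). Overall, the cross-section is a single solid region. Total boundary length (outer) = 61.00 mm.

61.00 mm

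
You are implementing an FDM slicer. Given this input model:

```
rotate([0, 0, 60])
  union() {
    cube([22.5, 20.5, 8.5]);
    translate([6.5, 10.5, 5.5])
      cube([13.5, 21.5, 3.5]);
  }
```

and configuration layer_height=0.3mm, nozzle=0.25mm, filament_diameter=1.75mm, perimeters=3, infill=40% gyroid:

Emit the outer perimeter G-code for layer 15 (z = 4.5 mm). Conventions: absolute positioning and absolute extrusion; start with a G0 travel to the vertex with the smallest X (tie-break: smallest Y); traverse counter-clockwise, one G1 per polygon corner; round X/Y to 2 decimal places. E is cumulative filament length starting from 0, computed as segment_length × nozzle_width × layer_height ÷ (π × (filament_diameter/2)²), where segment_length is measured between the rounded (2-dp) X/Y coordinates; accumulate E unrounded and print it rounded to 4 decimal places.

At z = 4.5 mm: the cube (footprint 22.5×20.5) is included at this height; the cube at (6.5, 10.5) is not intersected at this z (z outside [5.5, 9]); Merging all regions: only the 22.5×20.5 cube is present, so the union is just that shape — 1 connected region; (rotated 60° about Z; rotation is an isometry so areas/perimeters/island counts are preserved). The outline is a single polygon with 4 vertices. Extrusion per mm of travel: 0.25 × 0.3 / (π × 0.875²) = 0.031181. Accumulating E over each segment gives final E = 2.6816.

G0 X-17.75 Y10.25 Z4.50
G1 X0.00 Y0.00 E0.6391
G1 X11.25 Y19.49 E1.3408
G1 X-6.50 Y29.74 E1.9799
G1 X-17.75 Y10.25 E2.6816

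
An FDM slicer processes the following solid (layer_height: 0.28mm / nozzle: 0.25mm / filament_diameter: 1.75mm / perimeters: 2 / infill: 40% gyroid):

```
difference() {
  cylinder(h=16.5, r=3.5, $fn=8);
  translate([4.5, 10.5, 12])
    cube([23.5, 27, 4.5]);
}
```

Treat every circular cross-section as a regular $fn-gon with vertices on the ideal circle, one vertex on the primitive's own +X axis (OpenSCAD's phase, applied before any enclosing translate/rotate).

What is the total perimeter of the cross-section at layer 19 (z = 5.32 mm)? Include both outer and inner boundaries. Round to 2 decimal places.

At z = 5.32 mm: the cylinder: section is a regular 8-gon, circumradius r=3.5 (perimeter = 2·8·3.500·sin(180°/8) = 21.43 mm); the cube at (4.5, 10.5) does not reach this height (z outside [12, 16.5]); Subtracting the remaining from the first: none of the subtracted shapes is present at this height, so the r=3.5 cylinder is unchanged — boundary = 21.43 mm. Overall, the cross-section is a single solid region. Total boundary length (outer) = 21.43 mm.

21.43 mm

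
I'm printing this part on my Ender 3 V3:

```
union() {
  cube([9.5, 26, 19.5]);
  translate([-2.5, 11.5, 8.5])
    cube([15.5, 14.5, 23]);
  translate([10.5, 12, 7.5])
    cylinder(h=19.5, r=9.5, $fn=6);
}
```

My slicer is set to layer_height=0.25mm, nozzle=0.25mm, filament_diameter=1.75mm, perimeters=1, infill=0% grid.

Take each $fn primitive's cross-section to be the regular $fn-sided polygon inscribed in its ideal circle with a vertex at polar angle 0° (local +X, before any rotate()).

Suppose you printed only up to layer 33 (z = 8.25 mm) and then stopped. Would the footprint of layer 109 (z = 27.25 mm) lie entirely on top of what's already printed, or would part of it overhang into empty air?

Compare the two slices. At z = 8.25: the cube (footprint 9.5×26) is included at this height (area 247.00 mm²); the cube at (-2.5, 11.5) is absent (z outside [8.5, 31.5]); the cylinder at (10.5, 12): section is a regular 6-gon, circumradius r=9.5 (area = (6/2)·9.500²·sin(360°/6) = 234.48 mm²); Combining (union): the regions partially overlap — summed areas 481.48 mm² minus the doubly-counted overlap 100.78 mm² gives 380.69 mm² — area = 380.69 mm². At z = 27.25: the cube is not intersected at this z (z outside [0, 19.5]); the 15.5×14.5 cube at (-2.5, 11.5) contributes its full rectangle (area 224.75 mm²); the cylinder at (10.5, 12) does not reach this height (z outside [7.5, 27]); Combining (union): only the 15.5×14.5 cube at (-2.5, 11.5) is present, so the union is just that shape — area = 224.75 mm². Checking containment: at z = 27.25 the cross-section extends beyond the z = 8.25 cross-section by about 56.45 mm².

part overhangs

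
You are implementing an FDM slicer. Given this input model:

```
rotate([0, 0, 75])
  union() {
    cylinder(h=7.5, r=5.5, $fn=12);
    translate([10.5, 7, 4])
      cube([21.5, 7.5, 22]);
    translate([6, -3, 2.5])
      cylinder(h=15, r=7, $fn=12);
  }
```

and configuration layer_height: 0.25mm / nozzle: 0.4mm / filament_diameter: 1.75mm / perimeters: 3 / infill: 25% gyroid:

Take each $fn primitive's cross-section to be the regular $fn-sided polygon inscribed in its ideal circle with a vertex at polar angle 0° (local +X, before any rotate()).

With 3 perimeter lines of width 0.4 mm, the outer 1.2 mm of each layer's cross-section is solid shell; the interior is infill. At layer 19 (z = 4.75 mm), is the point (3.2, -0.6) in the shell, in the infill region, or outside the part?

At z = 4.75 mm: the r=5.5 cylinder gives a regular 12-gon of circumradius 5.5 (constant along its height); the cube at (10.5, 7) is present — its section is the full 21.5×7.5 rectangle; the cylinder at (6, -3): section is a regular 12-gon, circumradius r=7; Merging all regions: the regions partially overlap (shared area 39.02 mm²), so overlapping operands fuse into one piece — 2 connected regions; (whole slice rotated 75° about Z — lengths, areas and connectivity unchanged). Overall, the cross-section has 2 separate islands. Undo the 75° rotation: the query point maps to (0.249, -3.246) in the un-rotated model frame. The nearest boundary edge runs (-0.06, -6.50)→(-0.36, -5.40); distance from the point to it = 2.24 mm. (Shell/infill is judged within the island containing the point — the largest one.) The point is inside the cross-section and 2.24 mm from the nearest boundary — more than the 1.2 mm shell width (3 × 0.4), so it's in the infill interior.

infill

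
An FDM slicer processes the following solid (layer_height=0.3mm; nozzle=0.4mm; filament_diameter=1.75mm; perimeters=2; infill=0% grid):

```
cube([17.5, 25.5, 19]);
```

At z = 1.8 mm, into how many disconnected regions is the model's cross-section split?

1

At z = 1.8 mm: the 17.5×25.5 cube contributes its full rectangle. The result has 1 disconnected region.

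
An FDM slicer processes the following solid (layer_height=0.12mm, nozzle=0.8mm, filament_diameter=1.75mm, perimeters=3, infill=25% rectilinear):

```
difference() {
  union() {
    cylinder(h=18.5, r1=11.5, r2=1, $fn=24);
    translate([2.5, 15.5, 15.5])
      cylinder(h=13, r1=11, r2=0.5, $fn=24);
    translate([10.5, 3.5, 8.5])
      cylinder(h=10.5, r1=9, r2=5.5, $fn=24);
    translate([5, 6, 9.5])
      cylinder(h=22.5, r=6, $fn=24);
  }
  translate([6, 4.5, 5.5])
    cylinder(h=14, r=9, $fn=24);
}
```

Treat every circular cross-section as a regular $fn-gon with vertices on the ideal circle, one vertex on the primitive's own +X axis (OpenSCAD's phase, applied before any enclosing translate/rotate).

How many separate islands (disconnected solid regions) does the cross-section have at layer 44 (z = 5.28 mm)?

1

At z = 5.28 mm: the cone: at t=0.285 of its height the radius interpolates to r₁+(r₂−r₁)t = 8.503, giving a regular 24-gon of that circumradius; the cone at (2.5, 15.5) does not reach this height (z outside [15.5, 28.5]); the cone at (10.5, 3.5) is not intersected at this z (z outside [8.5, 19]); the cylinder at (5, 6) is not intersected at this z (z outside [9.5, 32]); Taking the union: only the cone is present, so the union is just that shape — 1 connected region; the cylinder at (6, 4.5) is not intersected at this z (z outside [5.5, 19.5]); After the difference (first − rest): none of the subtracted shapes is present at this height, so the result so far is unchanged — 1 connected region. Overall, the cross-section is a single solid region. Island count = 1.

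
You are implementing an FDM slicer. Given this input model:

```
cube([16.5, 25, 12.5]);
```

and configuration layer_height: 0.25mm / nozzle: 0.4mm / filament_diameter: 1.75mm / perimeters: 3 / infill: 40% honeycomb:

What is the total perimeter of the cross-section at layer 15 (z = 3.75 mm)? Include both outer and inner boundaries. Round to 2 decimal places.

At z = 3.75 mm: the cube (footprint 16.5×25) is included at this height (perimeter 83.00 mm). Overall, the cross-section is a single solid region. Total boundary length (outer) = 83.00 mm.

83.00 mm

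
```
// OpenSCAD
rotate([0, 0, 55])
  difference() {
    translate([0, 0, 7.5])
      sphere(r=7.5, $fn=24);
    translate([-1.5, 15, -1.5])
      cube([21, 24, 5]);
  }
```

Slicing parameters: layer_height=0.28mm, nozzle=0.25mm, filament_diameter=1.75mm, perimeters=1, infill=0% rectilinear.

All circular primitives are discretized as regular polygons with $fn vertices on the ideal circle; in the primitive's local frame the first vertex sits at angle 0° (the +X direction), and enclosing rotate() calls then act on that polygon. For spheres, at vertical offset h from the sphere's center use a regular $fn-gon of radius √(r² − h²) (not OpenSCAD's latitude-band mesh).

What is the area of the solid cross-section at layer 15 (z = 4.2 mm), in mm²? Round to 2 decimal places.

140.88 mm²

At z = 4.2 mm: the sphere: section is a regular 24-gon, circumradius = √(r²−h²) = √(7.5²−3.3²) = 6.735 (area = (24/2)·6.735²·sin(360°/24) = 140.88 mm²); the cube at (-1.5, 15) does not reach this height (z outside [-1.5, 3.5]); Subtracting the remaining from the first: none of the subtracted shapes is present at this height, so the r=7.5 sphere is unchanged — area = 140.88 mm²; (whole slice rotated 55° about Z — lengths, areas and connectivity unchanged). Overall, the cross-section is a single solid region. Net area = 140.88 mm².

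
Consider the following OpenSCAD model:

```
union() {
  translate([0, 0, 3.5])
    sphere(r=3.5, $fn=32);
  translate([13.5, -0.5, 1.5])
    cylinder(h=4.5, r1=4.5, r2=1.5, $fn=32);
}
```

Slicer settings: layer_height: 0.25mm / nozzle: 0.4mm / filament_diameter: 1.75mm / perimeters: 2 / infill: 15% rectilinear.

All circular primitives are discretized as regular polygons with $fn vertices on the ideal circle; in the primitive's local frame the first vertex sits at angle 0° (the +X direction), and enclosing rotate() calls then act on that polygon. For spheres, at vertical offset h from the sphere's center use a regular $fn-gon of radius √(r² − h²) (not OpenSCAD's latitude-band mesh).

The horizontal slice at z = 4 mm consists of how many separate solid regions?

At z = 4 mm: the sphere: section is a regular 32-gon, circumradius = √(r²−h²) = √(3.5²−0.5²) = 3.464; the cone at (13.5, -0.5) contributes a regular 32-gon of circumradius 2.833 (interpolated between r1=4.5 and r2=1.5 at t=0.556); Combining (union): the 2 present regions are separate (no shared area or edge), so areas and boundary lengths simply add and each stays a separate island — 2 connected regions. The result has 2 disconnected regions.

2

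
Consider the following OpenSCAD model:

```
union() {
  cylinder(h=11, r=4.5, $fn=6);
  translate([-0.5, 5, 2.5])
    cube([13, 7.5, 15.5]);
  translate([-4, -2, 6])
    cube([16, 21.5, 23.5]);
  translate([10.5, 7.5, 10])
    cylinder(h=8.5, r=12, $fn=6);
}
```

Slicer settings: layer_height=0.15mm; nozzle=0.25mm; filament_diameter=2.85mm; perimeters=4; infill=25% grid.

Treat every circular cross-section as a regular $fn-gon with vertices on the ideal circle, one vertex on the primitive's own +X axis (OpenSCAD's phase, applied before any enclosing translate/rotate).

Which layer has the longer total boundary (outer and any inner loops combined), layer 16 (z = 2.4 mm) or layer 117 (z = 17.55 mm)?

layer 117 (z = 17.55 mm)

Layer 16 (z = 2.4): the r=4.5 cylinder contributes a regular 6-gon of circumradius 4.5 (perimeter = 2·6·4.500·sin(180°/6) = 27.00 mm); the cube at (-0.5, 5) is absent (z outside [2.5, 18]); the cube at (-4, -2) is absent (z outside [6, 29.5]); the cylinder at (10.5, 7.5) does not reach this height (z outside [10, 18.5]); Combining (union): only the r=4.5 cylinder is present, so the union is just that shape — boundary = 27.00 mm. So its perimeter = 27.00 mm. Layer 117 (z = 17.55): the cylinder is absent (z outside [0, 11]); the 13×7.5 cube at (-0.5, 5) contributes its full rectangle (perimeter 41.00 mm); the cube at (-4, -2) (footprint 16×21.5) is included at this height (perimeter 75.00 mm); the r=12 cylinder at (10.5, 7.5) gives a regular 6-gon of circumradius 12 (constant along its height) (perimeter = 2·6·12.000·sin(180°/6) = 72.00 mm); Combining (union): the regions partially overlap (shared area 308.82 mm²), so the edge portions inside another operand are dropped and the merged outline is re-measured after clipping — boundary = 88.62 mm. So its perimeter = 88.62 mm. Layer 117 is larger (88.62 vs 27.00 mm).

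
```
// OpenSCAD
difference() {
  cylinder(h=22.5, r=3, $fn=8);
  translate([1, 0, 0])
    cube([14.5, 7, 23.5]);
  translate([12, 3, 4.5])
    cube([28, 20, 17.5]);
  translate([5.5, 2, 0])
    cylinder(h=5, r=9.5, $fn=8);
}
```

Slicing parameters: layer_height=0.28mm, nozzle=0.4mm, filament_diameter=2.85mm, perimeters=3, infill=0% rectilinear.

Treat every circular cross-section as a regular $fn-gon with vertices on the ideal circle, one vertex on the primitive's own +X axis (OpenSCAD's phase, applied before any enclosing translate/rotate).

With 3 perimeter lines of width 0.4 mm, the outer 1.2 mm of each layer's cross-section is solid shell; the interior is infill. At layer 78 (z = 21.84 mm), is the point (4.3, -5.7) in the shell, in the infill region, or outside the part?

At z = 21.84 mm: the r=3 cylinder contributes a regular 8-gon of circumradius 3; the 14.5×7 cube at (1, 0) contributes its full rectangle; the cube at (12, 3) is present — its section is the full 28×20 rectangle; the cylinder at (5.5, 2) is absent (z outside [0, 5]); Subtracting the remaining from the first: starting from the r=3 cylinder, the 14.5×7 cube at (1, 0) partially overlaps it — only the 3.57 mm² overlap (of its 101.50 mm²) is removed, clipping the outline; the 28×20 cube at (12, 3) misses the remaining region (no effect) — 1 connected region. Overall, the cross-section is a single solid region. The nearest boundary edge runs (2.12, -2.12)→(-0.00, -3.00); distance from the point to it = 4.19 mm. The point is not inside any of the regions above, so it lies outside the cross-section (4.19 mm from the nearest boundary).

outside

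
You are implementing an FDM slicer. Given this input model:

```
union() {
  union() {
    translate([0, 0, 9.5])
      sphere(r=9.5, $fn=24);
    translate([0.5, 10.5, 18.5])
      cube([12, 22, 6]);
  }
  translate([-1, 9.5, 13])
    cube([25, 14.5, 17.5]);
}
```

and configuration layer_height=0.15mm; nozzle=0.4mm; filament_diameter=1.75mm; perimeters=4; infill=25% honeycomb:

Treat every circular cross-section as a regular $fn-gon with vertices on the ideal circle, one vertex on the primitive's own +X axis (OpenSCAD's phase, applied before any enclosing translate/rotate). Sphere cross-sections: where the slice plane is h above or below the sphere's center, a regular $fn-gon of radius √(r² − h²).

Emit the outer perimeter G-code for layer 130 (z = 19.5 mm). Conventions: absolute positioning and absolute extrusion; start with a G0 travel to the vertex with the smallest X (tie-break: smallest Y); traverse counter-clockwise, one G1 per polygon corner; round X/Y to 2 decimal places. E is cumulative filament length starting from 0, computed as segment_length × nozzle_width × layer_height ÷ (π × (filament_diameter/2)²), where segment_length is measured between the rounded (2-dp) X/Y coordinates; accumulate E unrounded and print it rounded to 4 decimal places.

G0 X-1.00 Y9.50 Z19.50
G1 X24.00 Y9.50 E0.6236
G1 X24.00 Y24.00 E0.9853
G1 X12.50 Y24.00 E1.2722
G1 X12.50 Y32.50 E1.4842
G1 X0.50 Y32.50 E1.7836
G1 X0.50 Y24.00 E1.9956
G1 X-1.00 Y24.00 E2.0330
G1 X-1.00 Y9.50 E2.3947

At z = 19.5 mm: the sphere does not reach this height (|z−center|=10.000 > r=9.5); the 12×22 cube at (0.5, 10.5) contributes its full rectangle; Combining (union): only the 12×22 cube at (0.5, 10.5) is present, so the union is just that shape — 1 connected region; the cube at (-1, 9.5) is present — its section is the full 25×14.5 rectangle; Combining (union): the regions partially overlap (shared area 162.00 mm²), so overlapping operands fuse into one piece — 1 connected region. The outline is a single polygon with 8 vertices. Extrusion per mm of travel: 0.4 × 0.15 / (π × 0.875²) = 0.024945. Accumulating E over each segment gives final E = 2.3947.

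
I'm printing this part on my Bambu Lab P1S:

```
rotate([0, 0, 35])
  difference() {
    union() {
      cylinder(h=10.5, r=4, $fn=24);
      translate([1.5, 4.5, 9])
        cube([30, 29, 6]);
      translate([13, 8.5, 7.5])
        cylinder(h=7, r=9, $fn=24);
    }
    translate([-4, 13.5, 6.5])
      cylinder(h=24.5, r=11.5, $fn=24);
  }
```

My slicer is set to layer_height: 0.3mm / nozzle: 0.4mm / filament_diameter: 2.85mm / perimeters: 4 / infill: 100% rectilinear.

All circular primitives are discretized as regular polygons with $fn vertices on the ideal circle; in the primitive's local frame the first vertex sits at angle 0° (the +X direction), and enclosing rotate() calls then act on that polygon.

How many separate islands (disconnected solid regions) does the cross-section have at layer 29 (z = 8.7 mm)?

2

At z = 8.7 mm: the cylinder: section is a regular 24-gon, circumradius r=4; the cube at (1.5, 4.5) does not reach this height (z outside [9, 15]); the r=9 cylinder at (13, 8.5) gives a regular 24-gon of circumradius 9 (constant along its height); Merging all regions: the 2 present regions are separate (no shared area or edge), so areas and boundary lengths simply add and each stays a separate island — 2 connected regions; the r=11.5 cylinder at (-4, 13.5) contributes a regular 24-gon of circumradius 11.5; After the difference (first − rest): starting from that combined region, the r=11.5 cylinder at (-4, 13.5) partially overlaps it — only the 22.76 mm² overlap (of its 410.75 mm²) is removed, clipping the outline — 2 connected regions; (rotated 35° about Z; rotation is an isometry so areas/perimeters/island counts are preserved). Overall, the cross-section has 2 separate islands. Island count = 2.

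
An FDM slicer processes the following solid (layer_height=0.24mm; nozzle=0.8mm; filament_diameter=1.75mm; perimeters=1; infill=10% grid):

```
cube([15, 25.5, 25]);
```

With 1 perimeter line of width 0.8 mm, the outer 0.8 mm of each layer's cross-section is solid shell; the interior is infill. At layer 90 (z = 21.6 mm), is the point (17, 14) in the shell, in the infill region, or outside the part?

At z = 21.6 mm: the cube (footprint 15×25.5) is included at this height. Overall, the cross-section is a single solid region. The nearest boundary edge runs (15.00, 0.00)→(15.00, 25.50); distance from the point to it = 2.00 mm. The point is not inside any of the regions above, so it lies outside the cross-section (2.00 mm from the nearest boundary).

outside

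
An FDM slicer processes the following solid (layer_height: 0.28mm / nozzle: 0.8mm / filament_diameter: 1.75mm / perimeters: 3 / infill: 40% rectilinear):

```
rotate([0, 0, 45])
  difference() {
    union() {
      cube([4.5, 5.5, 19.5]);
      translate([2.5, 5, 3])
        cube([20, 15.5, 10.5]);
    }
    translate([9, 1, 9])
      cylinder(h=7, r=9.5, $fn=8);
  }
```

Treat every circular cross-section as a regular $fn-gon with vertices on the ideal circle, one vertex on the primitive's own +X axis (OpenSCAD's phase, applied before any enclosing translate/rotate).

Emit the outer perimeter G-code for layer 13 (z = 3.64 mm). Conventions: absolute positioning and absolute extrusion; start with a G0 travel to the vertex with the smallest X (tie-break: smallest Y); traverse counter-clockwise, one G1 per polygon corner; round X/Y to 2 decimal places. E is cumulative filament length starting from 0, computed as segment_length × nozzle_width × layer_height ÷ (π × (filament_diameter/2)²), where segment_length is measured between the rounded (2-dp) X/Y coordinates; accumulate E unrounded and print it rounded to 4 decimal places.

At z = 3.64 mm: the 4.5×5.5 cube contributes its full rectangle; the cube at (2.5, 5) (footprint 20×15.5) is included at this height; Merging all regions: the regions partially overlap (shared area 1.00 mm²), so overlapping operands fuse into one piece — 1 connected region; the cylinder at (9, 1) does not reach this height (z outside [9, 16]); Subtracting the remaining from the first: none of the subtracted shapes is present at this height, so that combined region is unchanged — 1 connected region; (whole slice rotated 45° about Z — lengths, areas and connectivity unchanged). The outline is a single polygon with 8 vertices. Extrusion per mm of travel: 0.8 × 0.28 / (π × 0.875²) = 0.093128. Accumulating E over each segment gives final E = 8.0089.

G0 X-12.73 Y16.26 Z3.64
G1 X-2.12 Y5.66 E1.3967
G1 X-3.89 Y3.89 E1.6298
G1 X0.00 Y0.00 E2.1422
G1 X3.18 Y3.18 E2.5610
G1 X-0.35 Y6.72 E3.0265
G1 X12.37 Y19.45 E4.7025
G1 X1.41 Y30.41 E6.1459
G1 X-12.73 Y16.26 E8.0089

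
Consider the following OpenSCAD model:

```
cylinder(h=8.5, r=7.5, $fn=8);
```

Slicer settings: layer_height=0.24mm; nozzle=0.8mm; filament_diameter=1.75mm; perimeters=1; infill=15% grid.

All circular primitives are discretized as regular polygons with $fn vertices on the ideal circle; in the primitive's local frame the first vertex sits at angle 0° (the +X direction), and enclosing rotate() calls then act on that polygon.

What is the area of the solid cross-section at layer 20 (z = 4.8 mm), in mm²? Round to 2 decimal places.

159.10 mm²

At z = 4.8 mm: the cylinder: section is a regular 8-gon, circumradius r=7.5 (area = (8/2)·7.500²·sin(360°/8) = 159.10 mm²). Overall, the cross-section is a single solid region. Net area = 159.10 mm².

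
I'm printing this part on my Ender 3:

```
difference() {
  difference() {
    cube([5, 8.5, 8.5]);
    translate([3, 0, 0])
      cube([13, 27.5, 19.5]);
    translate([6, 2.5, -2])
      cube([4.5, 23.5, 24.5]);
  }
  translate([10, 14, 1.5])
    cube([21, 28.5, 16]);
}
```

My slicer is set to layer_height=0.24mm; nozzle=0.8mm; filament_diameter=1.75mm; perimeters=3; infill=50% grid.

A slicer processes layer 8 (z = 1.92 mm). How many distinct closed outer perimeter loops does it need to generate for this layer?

1

At z = 1.92 mm: the cube is present — its section is the full 5×8.5 rectangle; the cube at (3, 0) (footprint 13×27.5) is included at this height; the cube at (6, 2.5) is present — its section is the full 4.5×23.5 rectangle; Subtracting the remaining from the first: starting from the 5×8.5 cube, the 13×27.5 cube at (3, 0) partially overlaps it — only the 17.00 mm² overlap (of its 357.50 mm²) is removed, clipping the outline; the 4.5×23.5 cube at (6, 2.5) misses the remaining region (no effect) — 1 connected region; the cube at (10, 14) (footprint 21×28.5) is included at this height; Taking the first minus the rest: starting from that combined region, the 21×28.5 cube at (10, 14) misses the remaining region (no effect) — 1 connected region. The result has 1 disconnected region.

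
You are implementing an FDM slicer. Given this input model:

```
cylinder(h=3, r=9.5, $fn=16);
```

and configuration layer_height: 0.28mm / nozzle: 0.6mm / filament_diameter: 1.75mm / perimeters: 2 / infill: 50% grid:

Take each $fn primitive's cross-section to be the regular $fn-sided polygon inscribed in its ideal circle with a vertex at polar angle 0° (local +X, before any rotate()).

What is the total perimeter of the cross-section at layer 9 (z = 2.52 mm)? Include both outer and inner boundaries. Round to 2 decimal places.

59.31 mm

At z = 2.52 mm: the r=9.5 cylinder contributes a regular 16-gon of circumradius 9.5 (perimeter = 2·16·9.500·sin(180°/16) = 59.31 mm). Overall, the cross-section is a single solid region. Total boundary length (outer) = 59.31 mm.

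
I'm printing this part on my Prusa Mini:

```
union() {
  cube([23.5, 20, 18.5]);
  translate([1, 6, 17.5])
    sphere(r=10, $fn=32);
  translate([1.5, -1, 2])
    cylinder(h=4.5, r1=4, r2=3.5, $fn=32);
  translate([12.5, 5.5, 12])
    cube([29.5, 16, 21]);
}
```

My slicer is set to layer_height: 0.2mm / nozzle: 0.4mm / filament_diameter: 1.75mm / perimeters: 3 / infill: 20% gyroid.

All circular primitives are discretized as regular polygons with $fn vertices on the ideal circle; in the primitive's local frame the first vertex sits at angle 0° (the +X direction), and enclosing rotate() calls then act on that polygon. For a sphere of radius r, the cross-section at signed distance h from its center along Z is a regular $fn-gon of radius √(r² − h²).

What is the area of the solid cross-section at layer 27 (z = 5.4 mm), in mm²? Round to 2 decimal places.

500.52 mm²

At z = 5.4 mm: the cube is present — its section is the full 23.5×20 rectangle (area 470.00 mm²); the sphere at (1, 6) is absent (|z−center|=12.100 > r=10); the cone at (1.5, -1): at t=0.756 of its height the radius interpolates to r₁+(r₂−r₁)t = 3.622, giving a regular 32-gon of that circumradius (area = (32/2)·3.622²·sin(360°/32) = 40.95 mm²); the cube at (12.5, 5.5) is absent (z outside [12, 33]); Combining (union): the regions partially overlap — summed areas 510.95 mm² minus the doubly-counted overlap 10.43 mm² gives 500.52 mm² — area = 500.52 mm². Overall, the cross-section is a single solid region. Net area = 500.52 mm².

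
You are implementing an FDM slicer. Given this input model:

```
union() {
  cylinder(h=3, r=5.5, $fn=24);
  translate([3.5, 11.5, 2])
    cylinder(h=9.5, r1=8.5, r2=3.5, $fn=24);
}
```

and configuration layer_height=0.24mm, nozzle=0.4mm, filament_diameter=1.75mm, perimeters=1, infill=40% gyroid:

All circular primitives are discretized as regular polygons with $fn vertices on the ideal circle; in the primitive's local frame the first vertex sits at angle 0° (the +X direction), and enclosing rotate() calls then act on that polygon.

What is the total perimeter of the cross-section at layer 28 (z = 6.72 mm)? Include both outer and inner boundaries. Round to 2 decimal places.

37.69 mm

At z = 6.72 mm: the cylinder is not intersected at this z (z outside [0, 3]); the cone at (3.5, 11.5) contributes a regular 24-gon of circumradius 6.016 (interpolated between r1=8.5 and r2=3.5 at t=0.497) (perimeter = 2·24·6.016·sin(180°/24) = 37.69 mm); Taking the union: only the cone at (3.5, 11.5) is present, so the union is just that shape — boundary = 37.69 mm. Overall, the cross-section is a single solid region. Total boundary length (outer) = 37.69 mm.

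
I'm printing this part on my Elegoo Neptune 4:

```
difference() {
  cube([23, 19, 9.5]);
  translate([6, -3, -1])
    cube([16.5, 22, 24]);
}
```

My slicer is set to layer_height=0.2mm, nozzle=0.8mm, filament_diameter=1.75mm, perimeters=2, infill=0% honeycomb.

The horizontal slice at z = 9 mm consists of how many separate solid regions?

At z = 9 mm: the 23×19 cube contributes its full rectangle; the cube at (6, -3) (footprint 16.5×22) is included at this height; After the difference (first − rest): starting from the 23×19 cube, the 16.5×22 cube at (6, -3) partially overlaps it — only the 313.50 mm² overlap (of its 363.00 mm²) is removed, clipping the outline — 2 connected regions. The result has 2 disconnected regions.

2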